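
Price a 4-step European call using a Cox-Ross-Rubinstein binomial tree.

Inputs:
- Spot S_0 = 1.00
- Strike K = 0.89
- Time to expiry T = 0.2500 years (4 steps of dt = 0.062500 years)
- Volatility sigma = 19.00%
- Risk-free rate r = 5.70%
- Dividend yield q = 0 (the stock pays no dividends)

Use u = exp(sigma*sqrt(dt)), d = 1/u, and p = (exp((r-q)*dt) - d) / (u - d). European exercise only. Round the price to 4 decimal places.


Answer: Price = V(0,0) = 0.1257

Derivation:
dt = T/N = 0.062500
u = exp(sigma*sqrt(dt)) = 1.048646; d = 1/u = 0.953610
p = (exp((r-q)*dt) - d) / (u - d) = 0.525680
Discount per step: exp(-r*dt) = 0.996444
Stock lattice S(k, i) with i counting down-moves:
  k=0: S(0,0) = 1.0000
  k=1: S(1,0) = 1.0486; S(1,1) = 0.9536
  k=2: S(2,0) = 1.0997; S(2,1) = 1.0000; S(2,2) = 0.9094
  k=3: S(3,0) = 1.1532; S(3,1) = 1.0486; S(3,2) = 0.9536; S(3,3) = 0.8672
  k=4: S(4,0) = 1.2092; S(4,1) = 1.0997; S(4,2) = 1.0000; S(4,3) = 0.9094; S(4,4) = 0.8270
Terminal payoffs V(N, i) = max(S_T - K, 0):
  V(4,0) = 0.319250; V(4,1) = 0.209659; V(4,2) = 0.110000; V(4,3) = 0.019373; V(4,4) = 0.000000
Backward induction: V(k, i) = exp(-r*dt) * [p * V(k+1, i) + (1-p) * V(k+1, i+1)].
  V(3,0) = exp(-r*dt) * [p*0.319250 + (1-p)*0.209659] = 0.266318
  V(3,1) = exp(-r*dt) * [p*0.209659 + (1-p)*0.110000] = 0.161811
  V(3,2) = exp(-r*dt) * [p*0.110000 + (1-p)*0.019373] = 0.066775
  V(3,3) = exp(-r*dt) * [p*0.019373 + (1-p)*0.000000] = 0.010148
  V(2,0) = exp(-r*dt) * [p*0.266318 + (1-p)*0.161811] = 0.215978
  V(2,1) = exp(-r*dt) * [p*0.161811 + (1-p)*0.066775] = 0.116319
  V(2,2) = exp(-r*dt) * [p*0.066775 + (1-p)*0.010148] = 0.039774
  V(1,0) = exp(-r*dt) * [p*0.215978 + (1-p)*0.116319] = 0.168107
  V(1,1) = exp(-r*dt) * [p*0.116319 + (1-p)*0.039774] = 0.079727
  V(0,0) = exp(-r*dt) * [p*0.168107 + (1-p)*0.079727] = 0.125738


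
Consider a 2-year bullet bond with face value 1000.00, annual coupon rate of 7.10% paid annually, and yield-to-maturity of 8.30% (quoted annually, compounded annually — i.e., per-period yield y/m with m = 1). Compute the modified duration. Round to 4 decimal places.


Coupon per period c = face * coupon_rate / m = 71.000000
Periods per year m = 1; per-period yield y/m = 0.083000
Number of cashflows N = 2
Cashflows (t years, CF_t, discount factor 1/(1+y/m)^(m*t), PV):
  t = 1.0000: CF_t = 71.000000, DF = 0.923361, PV = 65.558633
  t = 2.0000: CF_t = 1071.000000, DF = 0.852596, PV = 913.129887
Price P = sum_t PV_t = 978.688520
First compute Macaulay numerator sum_t t * PV_t:
  t * PV_t at t = 1.0000: 65.558633
  t * PV_t at t = 2.0000: 1826.259774
Macaulay duration D = 1891.818407 / 978.688520 = 1.933014
Modified duration = D / (1 + y/m) = 1.933014 / (1 + 0.083000) = 1.784870

Answer: Modified duration = 1.7849


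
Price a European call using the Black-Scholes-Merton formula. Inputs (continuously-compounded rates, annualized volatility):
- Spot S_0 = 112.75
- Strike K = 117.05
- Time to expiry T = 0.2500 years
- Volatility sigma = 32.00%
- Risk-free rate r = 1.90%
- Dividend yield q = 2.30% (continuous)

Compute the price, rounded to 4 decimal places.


Answer: Price = 5.3009

Derivation:
d1 = (ln(S/K) + (r - q + 0.5*sigma^2) * T) / (sigma * sqrt(T)) = -0.16017635
d2 = d1 - sigma * sqrt(T) = -0.32017635
exp(-rT) = 0.99526126; exp(-qT) = 0.99426650
C = S_0 * exp(-qT) * N(d1) - K * exp(-rT) * N(d2)
N(d1) = 0.43637108; N(d2) = 0.37441733
C = 112.7500 * 0.99426650 * 0.43637108 - 117.0500 * 0.99526126 * 0.37441733 = 5.3009


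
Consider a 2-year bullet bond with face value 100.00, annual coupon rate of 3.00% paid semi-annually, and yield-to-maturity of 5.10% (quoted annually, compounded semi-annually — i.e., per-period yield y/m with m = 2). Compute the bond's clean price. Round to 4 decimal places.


Answer: Price = 96.0547

Derivation:
Coupon per period c = face * coupon_rate / m = 1.500000
Periods per year m = 2; per-period yield y/m = 0.025500
Number of cashflows N = 4
Cashflows (t years, CF_t, discount factor 1/(1+y/m)^(m*t), PV):
  t = 0.5000: CF_t = 1.500000, DF = 0.975134, PV = 1.462701
  t = 1.0000: CF_t = 1.500000, DF = 0.950886, PV = 1.426330
  t = 1.5000: CF_t = 1.500000, DF = 0.927242, PV = 1.390863
  t = 2.0000: CF_t = 101.500000, DF = 0.904185, PV = 91.774787
Price P = sum_t PV_t = 96.054680


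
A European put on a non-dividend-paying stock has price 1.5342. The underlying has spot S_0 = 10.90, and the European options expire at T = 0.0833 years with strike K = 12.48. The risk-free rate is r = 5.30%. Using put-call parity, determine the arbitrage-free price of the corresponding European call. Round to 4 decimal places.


Answer: Call price = 0.0092

Derivation:
Put-call parity: C - P = S_0 * exp(-qT) - K * exp(-rT).
S_0 * exp(-qT) = 10.9000 * 1.00000000 = 10.90000000
K * exp(-rT) = 12.4800 * 0.99559483 = 12.42502350
C = P + S*exp(-qT) - K*exp(-rT)
C = 1.5342 + 10.90000000 - 12.42502350 = 0.0092


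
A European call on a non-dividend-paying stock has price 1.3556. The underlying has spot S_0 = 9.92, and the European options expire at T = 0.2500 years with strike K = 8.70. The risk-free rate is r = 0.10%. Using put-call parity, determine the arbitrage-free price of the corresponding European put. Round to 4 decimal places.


Answer: Put price = 0.1334

Derivation:
Put-call parity: C - P = S_0 * exp(-qT) - K * exp(-rT).
S_0 * exp(-qT) = 9.9200 * 1.00000000 = 9.92000000
K * exp(-rT) = 8.7000 * 0.99975003 = 8.69782527
P = C - S*exp(-qT) + K*exp(-rT)
P = 1.3556 - 9.92000000 + 8.69782527 = 0.1334


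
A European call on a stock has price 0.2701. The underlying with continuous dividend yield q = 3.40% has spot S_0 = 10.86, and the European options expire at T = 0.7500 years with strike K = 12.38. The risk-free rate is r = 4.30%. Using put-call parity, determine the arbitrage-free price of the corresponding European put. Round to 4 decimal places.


Answer: Put price = 1.6706

Derivation:
Put-call parity: C - P = S_0 * exp(-qT) - K * exp(-rT).
S_0 * exp(-qT) = 10.8600 * 0.97482238 = 10.58657104
K * exp(-rT) = 12.3800 * 0.96826449 = 11.98711433
P = C - S*exp(-qT) + K*exp(-rT)
P = 0.2701 - 10.58657104 + 11.98711433 = 1.6706


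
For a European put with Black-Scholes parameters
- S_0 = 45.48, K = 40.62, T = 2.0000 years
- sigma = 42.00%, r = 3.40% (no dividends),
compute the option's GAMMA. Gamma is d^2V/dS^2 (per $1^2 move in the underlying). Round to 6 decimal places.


Answer: Gamma = 0.012323

Derivation:
d1 = 0.6017345919; d2 = 0.0077648957
phi(d1) = 0.3328774773; exp(-qT) = 1.0000000000; exp(-rT) = 0.9342604736
Gamma = exp(-qT) * phi(d1) / (S * sigma * sqrt(T)) = 1.0000000000 * 0.3328774773 / (45.4800 * 0.4200 * 1.4142135624) = 0.012323


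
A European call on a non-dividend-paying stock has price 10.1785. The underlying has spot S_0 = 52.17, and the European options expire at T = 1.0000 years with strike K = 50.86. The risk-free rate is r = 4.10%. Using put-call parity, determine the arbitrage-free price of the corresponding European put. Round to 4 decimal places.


Put-call parity: C - P = S_0 * exp(-qT) - K * exp(-rT).
S_0 * exp(-qT) = 52.1700 * 1.00000000 = 52.17000000
K * exp(-rT) = 50.8600 * 0.95982913 = 48.81690955
P = C - S*exp(-qT) + K*exp(-rT)
P = 10.1785 - 52.17000000 + 48.81690955 = 6.8254

Answer: Put price = 6.8254


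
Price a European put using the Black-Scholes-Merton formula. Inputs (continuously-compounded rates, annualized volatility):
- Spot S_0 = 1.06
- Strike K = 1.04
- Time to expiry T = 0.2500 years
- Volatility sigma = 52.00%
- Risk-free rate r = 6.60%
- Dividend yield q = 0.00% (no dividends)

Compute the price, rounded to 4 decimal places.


Answer: Price = 0.0902

Derivation:
d1 = (ln(S/K) + (r - q + 0.5*sigma^2) * T) / (sigma * sqrt(T)) = 0.26672383
d2 = d1 - sigma * sqrt(T) = 0.00672383
exp(-rT) = 0.98363538; exp(-qT) = 1.00000000
P = K * exp(-rT) * N(-d2) - S_0 * exp(-qT) * N(-d1)
N(-d1) = 0.39484090; N(-d2) = 0.49731760
P = 1.0400 * 0.98363538 * 0.49731760 - 1.0600 * 1.00000000 * 0.39484090 = 0.0902


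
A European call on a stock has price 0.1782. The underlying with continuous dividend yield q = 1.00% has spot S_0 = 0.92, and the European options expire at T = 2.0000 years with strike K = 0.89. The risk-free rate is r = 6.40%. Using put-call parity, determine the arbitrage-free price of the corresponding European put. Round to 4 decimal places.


Answer: Put price = 0.0595

Derivation:
Put-call parity: C - P = S_0 * exp(-qT) - K * exp(-rT).
S_0 * exp(-qT) = 0.9200 * 0.98019867 = 0.90178278
K * exp(-rT) = 0.8900 * 0.87985338 = 0.78306951
P = C - S*exp(-qT) + K*exp(-rT)
P = 0.1782 - 0.90178278 + 0.78306951 = 0.0595


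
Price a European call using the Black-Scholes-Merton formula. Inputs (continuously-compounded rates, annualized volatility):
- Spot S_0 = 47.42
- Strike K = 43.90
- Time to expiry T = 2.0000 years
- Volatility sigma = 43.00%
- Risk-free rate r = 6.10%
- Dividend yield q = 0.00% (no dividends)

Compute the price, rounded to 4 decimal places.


Answer: Price = 15.1164

Derivation:
d1 = (ln(S/K) + (r - q + 0.5*sigma^2) * T) / (sigma * sqrt(T)) = 0.63151174
d2 = d1 - sigma * sqrt(T) = 0.02339991
exp(-rT) = 0.88514837; exp(-qT) = 1.00000000
C = S_0 * exp(-qT) * N(d1) - K * exp(-rT) * N(d2)
N(d1) = 0.73614701; N(d2) = 0.50933436
C = 47.4200 * 1.00000000 * 0.73614701 - 43.9000 * 0.88514837 * 0.50933436 = 15.1164


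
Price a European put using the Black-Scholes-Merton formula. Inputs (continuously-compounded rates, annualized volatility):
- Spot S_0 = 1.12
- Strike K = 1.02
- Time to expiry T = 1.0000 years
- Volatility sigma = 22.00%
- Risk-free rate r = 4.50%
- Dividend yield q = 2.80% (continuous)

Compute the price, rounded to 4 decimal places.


d1 = (ln(S/K) + (r - q + 0.5*sigma^2) * T) / (sigma * sqrt(T)) = 0.61239117
d2 = d1 - sigma * sqrt(T) = 0.39239117
exp(-rT) = 0.95599748; exp(-qT) = 0.97238837
P = K * exp(-rT) * N(-d2) - S_0 * exp(-qT) * N(-d1)
N(-d1) = 0.27013949; N(-d2) = 0.34738460
P = 1.0200 * 0.95599748 * 0.34738460 - 1.1200 * 0.97238837 * 0.27013949 = 0.0445

Answer: Price = 0.0445


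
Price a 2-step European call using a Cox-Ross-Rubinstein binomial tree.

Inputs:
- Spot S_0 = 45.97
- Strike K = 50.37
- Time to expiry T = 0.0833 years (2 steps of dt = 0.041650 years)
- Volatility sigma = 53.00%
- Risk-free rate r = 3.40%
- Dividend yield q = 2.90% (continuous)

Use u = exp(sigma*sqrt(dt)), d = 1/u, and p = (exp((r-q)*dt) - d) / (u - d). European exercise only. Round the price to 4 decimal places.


dt = T/N = 0.041650
u = exp(sigma*sqrt(dt)) = 1.114231; d = 1/u = 0.897480
p = (exp((r-q)*dt) - d) / (u - d) = 0.473946
Discount per step: exp(-r*dt) = 0.998585
Stock lattice S(k, i) with i counting down-moves:
  k=0: S(0,0) = 45.9700
  k=1: S(1,0) = 51.2212; S(1,1) = 41.2572
  k=2: S(2,0) = 57.0722; S(2,1) = 45.9700; S(2,2) = 37.0275
Terminal payoffs V(N, i) = max(S_T - K, 0):
  V(2,0) = 6.702211; V(2,1) = 0.000000; V(2,2) = 0.000000
Backward induction: V(k, i) = exp(-r*dt) * [p * V(k+1, i) + (1-p) * V(k+1, i+1)].
  V(1,0) = exp(-r*dt) * [p*6.702211 + (1-p)*0.000000] = 3.171992
  V(1,1) = exp(-r*dt) * [p*0.000000 + (1-p)*0.000000] = 0.000000
  V(0,0) = exp(-r*dt) * [p*3.171992 + (1-p)*0.000000] = 1.501226

Answer: Price = V(0,0) = 1.5012


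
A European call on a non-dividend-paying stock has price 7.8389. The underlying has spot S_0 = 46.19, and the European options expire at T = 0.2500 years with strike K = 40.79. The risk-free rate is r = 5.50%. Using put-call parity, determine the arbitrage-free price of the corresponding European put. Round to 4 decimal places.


Put-call parity: C - P = S_0 * exp(-qT) - K * exp(-rT).
S_0 * exp(-qT) = 46.1900 * 1.00000000 = 46.19000000
K * exp(-rT) = 40.7900 * 0.98634410 = 40.23297582
P = C - S*exp(-qT) + K*exp(-rT)
P = 7.8389 - 46.19000000 + 40.23297582 = 1.8819

Answer: Put price = 1.8819


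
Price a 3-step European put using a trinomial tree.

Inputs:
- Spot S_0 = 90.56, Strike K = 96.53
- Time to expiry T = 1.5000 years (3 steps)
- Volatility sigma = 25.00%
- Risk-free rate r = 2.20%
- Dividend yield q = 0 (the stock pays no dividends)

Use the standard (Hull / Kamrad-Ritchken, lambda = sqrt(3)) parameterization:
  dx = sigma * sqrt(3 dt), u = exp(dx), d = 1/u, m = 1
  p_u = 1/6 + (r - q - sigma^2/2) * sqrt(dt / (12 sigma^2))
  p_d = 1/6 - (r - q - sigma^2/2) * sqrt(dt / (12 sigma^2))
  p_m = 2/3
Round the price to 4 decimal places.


Answer: Price = V(0,0) = 12.5758

Derivation:
dt = T/N = 0.500000; dx = sigma*sqrt(3*dt) = 0.306186
u = exp(dx) = 1.358235; d = 1/u = 0.736250
p_u = 0.159114, p_m = 0.666667, p_d = 0.174219
Discount per step: exp(-r*dt) = 0.989060
Stock lattice S(k, j) with j the centered position index:
  k=0: S(0,+0) = 90.5600
  k=1: S(1,-1) = 66.6748; S(1,+0) = 90.5600; S(1,+1) = 123.0018
  k=2: S(2,-2) = 49.0893; S(2,-1) = 66.6748; S(2,+0) = 90.5600; S(2,+1) = 123.0018; S(2,+2) = 167.0653
  k=3: S(3,-3) = 36.1419; S(3,-2) = 49.0893; S(3,-1) = 66.6748; S(3,+0) = 90.5600; S(3,+1) = 123.0018; S(3,+2) = 167.0653; S(3,+3) = 226.9140
Terminal payoffs V(N, j) = max(K - S_T, 0):
  V(3,-3) = 60.388060; V(3,-2) = 47.440745; V(3,-1) = 29.855245; V(3,+0) = 5.970000; V(3,+1) = 0.000000; V(3,+2) = 0.000000; V(3,+3) = 0.000000
Backward induction: V(k, j) = exp(-r*dt) * [p_u * V(k+1, j+1) + p_m * V(k+1, j) + p_d * V(k+1, j-1)]
  V(2,-2) = exp(-r*dt) * [p_u*29.855245 + p_m*47.440745 + p_d*60.388060] = 46.385261
  V(2,-1) = exp(-r*dt) * [p_u*5.970000 + p_m*29.855245 + p_d*47.440745] = 28.799951
  V(2,+0) = exp(-r*dt) * [p_u*0.000000 + p_m*5.970000 + p_d*29.855245] = 9.080917
  V(2,+1) = exp(-r*dt) * [p_u*0.000000 + p_m*0.000000 + p_d*5.970000] = 1.028711
  V(2,+2) = exp(-r*dt) * [p_u*0.000000 + p_m*0.000000 + p_d*0.000000] = 0.000000
  V(1,-1) = exp(-r*dt) * [p_u*9.080917 + p_m*28.799951 + p_d*46.385261] = 28.411820
  V(1,+0) = exp(-r*dt) * [p_u*1.028711 + p_m*9.080917 + p_d*28.799951] = 11.112224
  V(1,+1) = exp(-r*dt) * [p_u*0.000000 + p_m*1.028711 + p_d*9.080917] = 2.243068
  V(0,+0) = exp(-r*dt) * [p_u*2.243068 + p_m*11.112224 + p_d*28.411820] = 12.575841


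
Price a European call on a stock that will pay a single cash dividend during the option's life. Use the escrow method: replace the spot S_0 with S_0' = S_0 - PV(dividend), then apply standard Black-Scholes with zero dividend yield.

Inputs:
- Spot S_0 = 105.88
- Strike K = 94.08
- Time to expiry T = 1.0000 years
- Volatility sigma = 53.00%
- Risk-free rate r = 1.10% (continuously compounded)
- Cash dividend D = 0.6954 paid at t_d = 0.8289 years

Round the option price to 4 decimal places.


PV(D) = D * exp(-r * t_d) = 0.6954 * 0.99092354 = 0.68908823
S_0' = S_0 - PV(D) = 105.8800 - 0.68908823 = 105.19091177
d1 = (ln(S_0'/K) + (r + sigma^2/2)*T) / (sigma*sqrt(T)) = 0.49638004
d2 = d1 - sigma*sqrt(T) = -0.03361996
exp(-rT) = 0.98906028
N(d1) = 0.69018685; N(d2) = 0.48659010
C = S_0' * N(d1) - K * exp(-rT) * N(d2) = 105.19091177 * 0.69018685 - 94.0800 * 0.98906028 * 0.48659010 = 27.3238

Answer: Price = 27.3238


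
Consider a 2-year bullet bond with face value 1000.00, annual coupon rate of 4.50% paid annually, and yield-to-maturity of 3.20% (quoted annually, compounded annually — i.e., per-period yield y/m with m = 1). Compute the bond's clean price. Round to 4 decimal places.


Coupon per period c = face * coupon_rate / m = 45.000000
Periods per year m = 1; per-period yield y/m = 0.032000
Number of cashflows N = 2
Cashflows (t years, CF_t, discount factor 1/(1+y/m)^(m*t), PV):
  t = 1.0000: CF_t = 45.000000, DF = 0.968992, PV = 43.604651
  t = 2.0000: CF_t = 1045.000000, DF = 0.938946, PV = 981.198546
Price P = sum_t PV_t = 1024.803197

Answer: Price = 1024.8032


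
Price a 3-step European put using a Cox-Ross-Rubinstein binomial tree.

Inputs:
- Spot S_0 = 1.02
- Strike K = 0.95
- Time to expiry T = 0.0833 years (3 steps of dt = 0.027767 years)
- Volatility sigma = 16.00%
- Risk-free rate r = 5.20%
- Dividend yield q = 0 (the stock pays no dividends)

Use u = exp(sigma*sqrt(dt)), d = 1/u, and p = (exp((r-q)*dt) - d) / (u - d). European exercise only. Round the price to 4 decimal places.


Answer: Price = V(0,0) = 0.0009

Derivation:
dt = T/N = 0.027767
u = exp(sigma*sqrt(dt)) = 1.027020; d = 1/u = 0.973691
p = (exp((r-q)*dt) - d) / (u - d) = 0.520429
Discount per step: exp(-r*dt) = 0.998557
Stock lattice S(k, i) with i counting down-moves:
  k=0: S(0,0) = 1.0200
  k=1: S(1,0) = 1.0476; S(1,1) = 0.9932
  k=2: S(2,0) = 1.0759; S(2,1) = 1.0200; S(2,2) = 0.9670
  k=3: S(3,0) = 1.1049; S(3,1) = 1.0476; S(3,2) = 0.9932; S(3,3) = 0.9416
Terminal payoffs V(N, i) = max(K - S_T, 0):
  V(3,0) = 0.000000; V(3,1) = 0.000000; V(3,2) = 0.000000; V(3,3) = 0.008406
Backward induction: V(k, i) = exp(-r*dt) * [p * V(k+1, i) + (1-p) * V(k+1, i+1)].
  V(2,0) = exp(-r*dt) * [p*0.000000 + (1-p)*0.000000] = 0.000000
  V(2,1) = exp(-r*dt) * [p*0.000000 + (1-p)*0.000000] = 0.000000
  V(2,2) = exp(-r*dt) * [p*0.000000 + (1-p)*0.008406] = 0.004026
  V(1,0) = exp(-r*dt) * [p*0.000000 + (1-p)*0.000000] = 0.000000
  V(1,1) = exp(-r*dt) * [p*0.000000 + (1-p)*0.004026] = 0.001928
  V(0,0) = exp(-r*dt) * [p*0.000000 + (1-p)*0.001928] = 0.000923


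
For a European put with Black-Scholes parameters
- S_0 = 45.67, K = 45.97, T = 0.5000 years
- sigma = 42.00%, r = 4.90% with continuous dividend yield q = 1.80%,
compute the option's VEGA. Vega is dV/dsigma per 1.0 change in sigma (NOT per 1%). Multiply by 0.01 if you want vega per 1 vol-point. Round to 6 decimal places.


d1 = 0.1786374548; d2 = -0.1183473933
phi(d1) = 0.3926274020; exp(-qT) = 0.9910403788; exp(-rT) = 0.9757976889
Vega = S * exp(-qT) * phi(d1) * sqrt(T) = 45.6700 * 0.9910403788 * 0.3926274020 * 0.7071067812 = 12.565737

Answer: Vega = 12.565737


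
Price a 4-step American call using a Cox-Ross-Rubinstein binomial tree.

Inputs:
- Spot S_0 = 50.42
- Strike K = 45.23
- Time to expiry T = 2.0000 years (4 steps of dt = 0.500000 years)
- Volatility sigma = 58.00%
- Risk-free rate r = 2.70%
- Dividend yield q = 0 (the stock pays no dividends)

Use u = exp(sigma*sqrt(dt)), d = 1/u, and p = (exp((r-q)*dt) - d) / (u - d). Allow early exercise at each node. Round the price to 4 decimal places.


dt = T/N = 0.500000
u = exp(sigma*sqrt(dt)) = 1.507002; d = 1/u = 0.663569
p = (exp((r-q)*dt) - d) / (u - d) = 0.414997
Discount per step: exp(-r*dt) = 0.986591
Stock lattice S(k, i) with i counting down-moves:
  k=0: S(0,0) = 50.4200
  k=1: S(1,0) = 75.9830; S(1,1) = 33.4572
  k=2: S(2,0) = 114.5065; S(2,1) = 50.4200; S(2,2) = 22.2011
  k=3: S(3,0) = 172.5615; S(3,1) = 75.9830; S(3,2) = 33.4572; S(3,3) = 14.7320
  k=4: S(4,0) = 260.0505; S(4,1) = 114.5065; S(4,2) = 50.4200; S(4,3) = 22.2011; S(4,4) = 9.7757
Terminal payoffs V(N, i) = max(S_T - K, 0):
  V(4,0) = 214.820451; V(4,1) = 69.276523; V(4,2) = 5.190000; V(4,3) = 0.000000; V(4,4) = 0.000000
Backward induction: V(k, i) = exp(-r*dt) * [p * V(k+1, i) + (1-p) * V(k+1, i+1)]; then take max(V_cont, immediate exercise) for American.
  V(3,0) = exp(-r*dt) * [p*214.820451 + (1-p)*69.276523] = 127.938006; exercise = 127.331505; V(3,0) = max -> 127.938006
  V(3,1) = exp(-r*dt) * [p*69.276523 + (1-p)*5.190000] = 31.359519; exercise = 30.753017; V(3,1) = max -> 31.359519
  V(3,2) = exp(-r*dt) * [p*5.190000 + (1-p)*0.000000] = 2.124955; exercise = 0.000000; V(3,2) = max -> 2.124955
  V(3,3) = exp(-r*dt) * [p*0.000000 + (1-p)*0.000000] = 0.000000; exercise = 0.000000; V(3,3) = max -> 0.000000
  V(2,0) = exp(-r*dt) * [p*127.938006 + (1-p)*31.359519] = 70.481394; exercise = 69.276523; V(2,0) = max -> 70.481394
  V(2,1) = exp(-r*dt) * [p*31.359519 + (1-p)*2.124955] = 14.066045; exercise = 5.190000; V(2,1) = max -> 14.066045
  V(2,2) = exp(-r*dt) * [p*2.124955 + (1-p)*0.000000] = 0.870026; exercise = 0.000000; V(2,2) = max -> 0.870026
  V(1,0) = exp(-r*dt) * [p*70.481394 + (1-p)*14.066045] = 36.975714; exercise = 30.753017; V(1,0) = max -> 36.975714
  V(1,1) = exp(-r*dt) * [p*14.066045 + (1-p)*0.870026] = 6.261240; exercise = 0.000000; V(1,1) = max -> 6.261240
  V(0,0) = exp(-r*dt) * [p*36.975714 + (1-p)*6.261240] = 18.752789; exercise = 5.190000; V(0,0) = max -> 18.752789

Answer: Price = V(0,0) = 18.7528


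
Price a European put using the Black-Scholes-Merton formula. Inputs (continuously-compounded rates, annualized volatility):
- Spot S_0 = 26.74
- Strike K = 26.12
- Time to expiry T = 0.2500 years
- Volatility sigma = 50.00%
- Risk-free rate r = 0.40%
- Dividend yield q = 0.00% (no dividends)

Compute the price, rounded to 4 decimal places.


Answer: Price = 2.3173

Derivation:
d1 = (ln(S/K) + (r - q + 0.5*sigma^2) * T) / (sigma * sqrt(T)) = 0.22283707
d2 = d1 - sigma * sqrt(T) = -0.02716293
exp(-rT) = 0.99900050; exp(-qT) = 1.00000000
P = K * exp(-rT) * N(-d2) - S_0 * exp(-qT) * N(-d1)
N(-d1) = 0.41183116; N(-d2) = 0.51083511
P = 26.1200 * 0.99900050 * 0.51083511 - 26.7400 * 1.00000000 * 0.41183116 = 2.3173


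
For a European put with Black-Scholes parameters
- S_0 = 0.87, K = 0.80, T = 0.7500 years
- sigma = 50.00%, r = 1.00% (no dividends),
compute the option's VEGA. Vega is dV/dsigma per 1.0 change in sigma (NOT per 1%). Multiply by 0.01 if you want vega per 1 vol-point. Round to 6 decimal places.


Answer: Vega = 0.274326

Derivation:
d1 = 0.4275428484; d2 = -0.0054698534
phi(d1) = 0.3640969951; exp(-qT) = 1.0000000000; exp(-rT) = 0.9925280548
Vega = S * exp(-qT) * phi(d1) * sqrt(T) = 0.8700 * 1.0000000000 * 0.3640969951 * 0.8660254038 = 0.274326


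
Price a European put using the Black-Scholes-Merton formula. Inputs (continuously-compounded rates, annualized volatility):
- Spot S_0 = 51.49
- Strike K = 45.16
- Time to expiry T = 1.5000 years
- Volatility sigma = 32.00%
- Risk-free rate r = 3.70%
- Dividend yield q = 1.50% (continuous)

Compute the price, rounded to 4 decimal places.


Answer: Price = 4.0335

Derivation:
d1 = (ln(S/K) + (r - q + 0.5*sigma^2) * T) / (sigma * sqrt(T)) = 0.61486243
d2 = d1 - sigma * sqrt(T) = 0.22294407
exp(-rT) = 0.94601202; exp(-qT) = 0.97775124
P = K * exp(-rT) * N(-d2) - S_0 * exp(-qT) * N(-d1)
N(-d1) = 0.26932279; N(-d2) = 0.41178952
P = 45.1600 * 0.94601202 * 0.41178952 - 51.4900 * 0.97775124 * 0.26932279 = 4.0335


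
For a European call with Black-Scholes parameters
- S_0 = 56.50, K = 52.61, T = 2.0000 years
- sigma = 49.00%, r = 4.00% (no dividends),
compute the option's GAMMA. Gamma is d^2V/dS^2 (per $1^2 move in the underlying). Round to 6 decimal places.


d1 = 0.5648692540; d2 = -0.1280953915
phi(d1) = 0.3401130658; exp(-qT) = 1.0000000000; exp(-rT) = 0.9231163464
Gamma = exp(-qT) * phi(d1) / (S * sigma * sqrt(T)) = 1.0000000000 * 0.3401130658 / (56.5000 * 0.4900 * 1.4142135624) = 0.008687

Answer: Gamma = 0.008687


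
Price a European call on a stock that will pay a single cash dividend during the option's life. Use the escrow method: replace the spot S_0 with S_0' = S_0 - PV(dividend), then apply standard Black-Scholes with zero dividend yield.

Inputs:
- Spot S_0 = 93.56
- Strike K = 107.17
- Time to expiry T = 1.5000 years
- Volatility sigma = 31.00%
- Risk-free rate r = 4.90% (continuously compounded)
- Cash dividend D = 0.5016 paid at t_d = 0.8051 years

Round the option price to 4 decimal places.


Answer: Price = 11.4799

Derivation:
PV(D) = D * exp(-r * t_d) = 0.5016 * 0.96131811 = 0.48219717
S_0' = S_0 - PV(D) = 93.5600 - 0.48219717 = 93.07780283
d1 = (ln(S_0'/K) + (r + sigma^2/2)*T) / (sigma*sqrt(T)) = 0.01210094
d2 = d1 - sigma*sqrt(T) = -0.36756997
exp(-rT) = 0.92913615
N(d1) = 0.50482746; N(d2) = 0.35659695
C = S_0' * N(d1) - K * exp(-rT) * N(d2) = 93.07780283 * 0.50482746 - 107.1700 * 0.92913615 * 0.35659695 = 11.4799


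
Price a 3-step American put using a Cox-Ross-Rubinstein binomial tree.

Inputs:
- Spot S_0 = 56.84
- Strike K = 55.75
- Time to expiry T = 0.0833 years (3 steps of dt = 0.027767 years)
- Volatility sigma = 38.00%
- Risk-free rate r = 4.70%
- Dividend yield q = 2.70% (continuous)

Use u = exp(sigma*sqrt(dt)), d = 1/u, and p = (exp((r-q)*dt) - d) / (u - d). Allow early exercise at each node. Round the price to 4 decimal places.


Answer: Price = V(0,0) = 2.0899

Derivation:
dt = T/N = 0.027767
u = exp(sigma*sqrt(dt)) = 1.065368; d = 1/u = 0.938642
p = (exp((r-q)*dt) - d) / (u - d) = 0.488558
Discount per step: exp(-r*dt) = 0.998696
Stock lattice S(k, i) with i counting down-moves:
  k=0: S(0,0) = 56.8400
  k=1: S(1,0) = 60.5555; S(1,1) = 53.3524
  k=2: S(2,0) = 64.5140; S(2,1) = 56.8400; S(2,2) = 50.0789
  k=3: S(3,0) = 68.7311; S(3,1) = 60.5555; S(3,2) = 53.3524; S(3,3) = 47.0061
Terminal payoffs V(N, i) = max(K - S_T, 0):
  V(3,0) = 0.000000; V(3,1) = 0.000000; V(3,2) = 2.397564; V(3,3) = 8.743856
Backward induction: V(k, i) = exp(-r*dt) * [p * V(k+1, i) + (1-p) * V(k+1, i+1)]; then take max(V_cont, immediate exercise) for American.
  V(2,0) = exp(-r*dt) * [p*0.000000 + (1-p)*0.000000] = 0.000000; exercise = 0.000000; V(2,0) = max -> 0.000000
  V(2,1) = exp(-r*dt) * [p*0.000000 + (1-p)*2.397564] = 1.224615; exercise = 0.000000; V(2,1) = max -> 1.224615
  V(2,2) = exp(-r*dt) * [p*2.397564 + (1-p)*8.743856] = 5.635961; exercise = 5.671140; V(2,2) = max -> 5.671140
  V(1,0) = exp(-r*dt) * [p*0.000000 + (1-p)*1.224615] = 0.625502; exercise = 0.000000; V(1,0) = max -> 0.625502
  V(1,1) = exp(-r*dt) * [p*1.224615 + (1-p)*5.671140] = 3.494189; exercise = 2.397564; V(1,1) = max -> 3.494189
  V(0,0) = exp(-r*dt) * [p*0.625502 + (1-p)*3.494189] = 2.089938; exercise = 0.000000; V(0,0) = max -> 2.089938


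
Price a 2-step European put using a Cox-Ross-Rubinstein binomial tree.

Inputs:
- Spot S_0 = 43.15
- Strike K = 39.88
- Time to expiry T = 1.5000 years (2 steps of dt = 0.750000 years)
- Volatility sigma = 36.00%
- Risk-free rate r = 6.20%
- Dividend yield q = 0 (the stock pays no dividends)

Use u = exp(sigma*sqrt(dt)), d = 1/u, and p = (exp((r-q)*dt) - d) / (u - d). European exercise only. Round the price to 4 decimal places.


dt = T/N = 0.750000
u = exp(sigma*sqrt(dt)) = 1.365839; d = 1/u = 0.732151
p = (exp((r-q)*dt) - d) / (u - d) = 0.497796
Discount per step: exp(-r*dt) = 0.954565
Stock lattice S(k, i) with i counting down-moves:
  k=0: S(0,0) = 43.1500
  k=1: S(1,0) = 58.9360; S(1,1) = 31.5923
  k=2: S(2,0) = 80.4971; S(2,1) = 43.1500; S(2,2) = 23.1303
Terminal payoffs V(N, i) = max(K - S_T, 0):
  V(2,0) = 0.000000; V(2,1) = 0.000000; V(2,2) = 16.749684
Backward induction: V(k, i) = exp(-r*dt) * [p * V(k+1, i) + (1-p) * V(k+1, i+1)].
  V(1,0) = exp(-r*dt) * [p*0.000000 + (1-p)*0.000000] = 0.000000
  V(1,1) = exp(-r*dt) * [p*0.000000 + (1-p)*16.749684] = 8.029572
  V(0,0) = exp(-r*dt) * [p*0.000000 + (1-p)*8.029572] = 3.849268

Answer: Price = V(0,0) = 3.8493


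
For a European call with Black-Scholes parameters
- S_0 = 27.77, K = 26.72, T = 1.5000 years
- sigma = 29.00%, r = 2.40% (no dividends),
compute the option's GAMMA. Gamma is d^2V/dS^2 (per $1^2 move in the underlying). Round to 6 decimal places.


d1 = 0.3874669114; d2 = 0.0322908987
phi(d1) = 0.3700919329; exp(-qT) = 1.0000000000; exp(-rT) = 0.9646402935
Gamma = exp(-qT) * phi(d1) / (S * sigma * sqrt(T)) = 1.0000000000 * 0.3700919329 / (27.7700 * 0.2900 * 1.2247448714) = 0.037522

Answer: Gamma = 0.037522


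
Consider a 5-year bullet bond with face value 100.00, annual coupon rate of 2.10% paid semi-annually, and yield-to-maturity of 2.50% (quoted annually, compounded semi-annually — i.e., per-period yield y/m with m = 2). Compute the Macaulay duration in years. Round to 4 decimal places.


Answer: Macaulay duration = 4.7699 years

Derivation:
Coupon per period c = face * coupon_rate / m = 1.050000
Periods per year m = 2; per-period yield y/m = 0.012500
Number of cashflows N = 10
Cashflows (t years, CF_t, discount factor 1/(1+y/m)^(m*t), PV):
  t = 0.5000: CF_t = 1.050000, DF = 0.987654, PV = 1.037037
  t = 1.0000: CF_t = 1.050000, DF = 0.975461, PV = 1.024234
  t = 1.5000: CF_t = 1.050000, DF = 0.963418, PV = 1.011589
  t = 2.0000: CF_t = 1.050000, DF = 0.951524, PV = 0.999100
  t = 2.5000: CF_t = 1.050000, DF = 0.939777, PV = 0.986766
  t = 3.0000: CF_t = 1.050000, DF = 0.928175, PV = 0.974584
  t = 3.5000: CF_t = 1.050000, DF = 0.916716, PV = 0.962552
  t = 4.0000: CF_t = 1.050000, DF = 0.905398, PV = 0.950668
  t = 4.5000: CF_t = 1.050000, DF = 0.894221, PV = 0.938932
  t = 5.0000: CF_t = 101.050000, DF = 0.883181, PV = 89.245433
Price P = sum_t PV_t = 98.130895
Macaulay numerator sum_t t * PV_t:
  t * PV_t at t = 0.5000: 0.518519
  t * PV_t at t = 1.0000: 1.024234
  t * PV_t at t = 1.5000: 1.517384
  t * PV_t at t = 2.0000: 1.998201
  t * PV_t at t = 2.5000: 2.466915
  t * PV_t at t = 3.0000: 2.923751
  t * PV_t at t = 3.5000: 3.368931
  t * PV_t at t = 4.0000: 3.802673
  t * PV_t at t = 4.5000: 4.225193
  t * PV_t at t = 5.0000: 446.227163
Macaulay duration D = (sum_t t * PV_t) / P = 468.072963 / 98.130895 = 4.769884


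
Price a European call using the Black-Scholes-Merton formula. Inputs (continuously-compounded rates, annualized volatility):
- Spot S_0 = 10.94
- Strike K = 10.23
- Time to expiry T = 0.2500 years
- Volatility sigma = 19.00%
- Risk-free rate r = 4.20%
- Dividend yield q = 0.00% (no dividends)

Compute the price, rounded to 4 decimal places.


d1 = (ln(S/K) + (r - q + 0.5*sigma^2) * T) / (sigma * sqrt(T)) = 0.86435492
d2 = d1 - sigma * sqrt(T) = 0.76935492
exp(-rT) = 0.98955493; exp(-qT) = 1.00000000
C = S_0 * exp(-qT) * N(d1) - K * exp(-rT) * N(d2)
N(d1) = 0.80630352; N(d2) = 0.77915868
C = 10.9400 * 1.00000000 * 0.80630352 - 10.2300 * 0.98955493 * 0.77915868 = 0.9334

Answer: Price = 0.9334


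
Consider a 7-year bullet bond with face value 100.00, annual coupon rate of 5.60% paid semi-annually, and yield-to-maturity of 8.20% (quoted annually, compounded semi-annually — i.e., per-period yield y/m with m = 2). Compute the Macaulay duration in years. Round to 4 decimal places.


Answer: Macaulay duration = 5.7837 years

Derivation:
Coupon per period c = face * coupon_rate / m = 2.800000
Periods per year m = 2; per-period yield y/m = 0.041000
Number of cashflows N = 14
Cashflows (t years, CF_t, discount factor 1/(1+y/m)^(m*t), PV):
  t = 0.5000: CF_t = 2.800000, DF = 0.960615, PV = 2.689721
  t = 1.0000: CF_t = 2.800000, DF = 0.922781, PV = 2.583786
  t = 1.5000: CF_t = 2.800000, DF = 0.886437, PV = 2.482023
  t = 2.0000: CF_t = 2.800000, DF = 0.851524, PV = 2.384268
  t = 2.5000: CF_t = 2.800000, DF = 0.817987, PV = 2.290363
  t = 3.0000: CF_t = 2.800000, DF = 0.785770, PV = 2.200157
  t = 3.5000: CF_t = 2.800000, DF = 0.754823, PV = 2.113503
  t = 4.0000: CF_t = 2.800000, DF = 0.725094, PV = 2.030263
  t = 4.5000: CF_t = 2.800000, DF = 0.696536, PV = 1.950300
  t = 5.0000: CF_t = 2.800000, DF = 0.669103, PV = 1.873487
  t = 5.5000: CF_t = 2.800000, DF = 0.642750, PV = 1.799700
  t = 6.0000: CF_t = 2.800000, DF = 0.617435, PV = 1.728818
  t = 6.5000: CF_t = 2.800000, DF = 0.593117, PV = 1.660728
  t = 7.0000: CF_t = 102.800000, DF = 0.569757, PV = 58.571035
Price P = sum_t PV_t = 86.358154
Macaulay numerator sum_t t * PV_t:
  t * PV_t at t = 0.5000: 1.344861
  t * PV_t at t = 1.0000: 2.583786
  t * PV_t at t = 1.5000: 3.723035
  t * PV_t at t = 2.0000: 4.768536
  t * PV_t at t = 2.5000: 5.725908
  t * PV_t at t = 3.0000: 6.600471
  t * PV_t at t = 3.5000: 7.397261
  t * PV_t at t = 4.0000: 8.121050
  t * PV_t at t = 4.5000: 8.776351
  t * PV_t at t = 5.0000: 9.367436
  t * PV_t at t = 5.5000: 9.898347
  t * PV_t at t = 6.0000: 10.372908
  t * PV_t at t = 6.5000: 10.794733
  t * PV_t at t = 7.0000: 409.997248
Macaulay duration D = (sum_t t * PV_t) / P = 499.471932 / 86.358154 = 5.783726


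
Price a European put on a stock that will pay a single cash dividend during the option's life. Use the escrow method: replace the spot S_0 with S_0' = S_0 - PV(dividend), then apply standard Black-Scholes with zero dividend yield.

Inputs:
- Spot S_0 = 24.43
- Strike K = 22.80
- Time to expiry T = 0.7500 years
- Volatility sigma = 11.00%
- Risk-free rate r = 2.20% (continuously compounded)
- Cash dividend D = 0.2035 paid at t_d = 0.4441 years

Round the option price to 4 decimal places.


Answer: Price = 0.2616

Derivation:
PV(D) = D * exp(-r * t_d) = 0.2035 * 0.99027737 = 0.20152145
S_0' = S_0 - PV(D) = 24.4300 - 0.20152145 = 24.22847855
d1 = (ln(S_0'/K) + (r + sigma^2/2)*T) / (sigma*sqrt(T)) = 0.85873720
d2 = d1 - sigma*sqrt(T) = 0.76347440
exp(-rT) = 0.98363538
N(-d1) = 0.19524276; N(-d2) = 0.22259026
P = K * exp(-rT) * N(-d2) - S_0' * N(-d1) = 22.8000 * 0.98363538 * 0.22259026 - 24.22847855 * 0.19524276 = 0.2616


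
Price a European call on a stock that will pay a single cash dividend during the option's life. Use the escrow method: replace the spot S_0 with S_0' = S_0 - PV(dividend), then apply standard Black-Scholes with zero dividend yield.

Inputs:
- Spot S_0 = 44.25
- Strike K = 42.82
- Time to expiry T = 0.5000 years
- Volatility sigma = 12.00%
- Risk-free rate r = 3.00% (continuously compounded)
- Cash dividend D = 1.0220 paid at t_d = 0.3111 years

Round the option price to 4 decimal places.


PV(D) = D * exp(-r * t_d) = 1.0220 * 0.99071042 = 1.01250605
S_0' = S_0 - PV(D) = 44.2500 - 1.01250605 = 43.23749395
d1 = (ln(S_0'/K) + (r + sigma^2/2)*T) / (sigma*sqrt(T)) = 0.33355112
d2 = d1 - sigma*sqrt(T) = 0.24869831
exp(-rT) = 0.98511194
N(d1) = 0.63064085; N(d2) = 0.59820292
C = S_0' * N(d1) - K * exp(-rT) * N(d2) = 43.23749395 * 0.63064085 - 42.8200 * 0.98511194 * 0.59820292 = 2.0336

Answer: Price = 2.0336


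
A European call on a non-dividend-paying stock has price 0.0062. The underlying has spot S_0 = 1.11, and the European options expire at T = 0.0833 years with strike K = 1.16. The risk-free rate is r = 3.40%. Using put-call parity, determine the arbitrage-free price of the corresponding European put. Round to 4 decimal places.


Answer: Put price = 0.0529

Derivation:
Put-call parity: C - P = S_0 * exp(-qT) - K * exp(-rT).
S_0 * exp(-qT) = 1.1100 * 1.00000000 = 1.11000000
K * exp(-rT) = 1.1600 * 0.99717181 = 1.15671930
P = C - S*exp(-qT) + K*exp(-rT)
P = 0.0062 - 1.11000000 + 1.15671930 = 0.0529


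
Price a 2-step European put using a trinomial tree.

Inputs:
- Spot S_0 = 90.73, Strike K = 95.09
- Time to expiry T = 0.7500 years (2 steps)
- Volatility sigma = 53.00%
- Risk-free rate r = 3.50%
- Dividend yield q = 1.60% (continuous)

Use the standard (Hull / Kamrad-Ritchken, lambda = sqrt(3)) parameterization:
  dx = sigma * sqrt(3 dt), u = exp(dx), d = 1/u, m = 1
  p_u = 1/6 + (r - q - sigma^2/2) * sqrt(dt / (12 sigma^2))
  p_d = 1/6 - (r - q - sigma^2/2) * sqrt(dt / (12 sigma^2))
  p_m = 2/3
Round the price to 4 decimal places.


dt = T/N = 0.375000; dx = sigma*sqrt(3*dt) = 0.562150
u = exp(dx) = 1.754440; d = 1/u = 0.569982
p_u = 0.126158, p_m = 0.666667, p_d = 0.207175
Discount per step: exp(-r*dt) = 0.986961
Stock lattice S(k, j) with j the centered position index:
  k=0: S(0,+0) = 90.7300
  k=1: S(1,-1) = 51.7145; S(1,+0) = 90.7300; S(1,+1) = 159.1804
  k=2: S(2,-2) = 29.4764; S(2,-1) = 51.7145; S(2,+0) = 90.7300; S(2,+1) = 159.1804; S(2,+2) = 279.2725
Terminal payoffs V(N, j) = max(K - S_T, 0):
  V(2,-2) = 65.613649; V(2,-1) = 43.375502; V(2,+0) = 4.360000; V(2,+1) = 0.000000; V(2,+2) = 0.000000
Backward induction: V(k, j) = exp(-r*dt) * [p_u * V(k+1, j+1) + p_m * V(k+1, j) + p_d * V(k+1, j-1)]
  V(1,-1) = exp(-r*dt) * [p_u*4.360000 + p_m*43.375502 + p_d*65.613649] = 42.499095
  V(1,+0) = exp(-r*dt) * [p_u*0.000000 + p_m*4.360000 + p_d*43.375502] = 11.737920
  V(1,+1) = exp(-r*dt) * [p_u*0.000000 + p_m*0.000000 + p_d*4.360000] = 0.891506
  V(0,+0) = exp(-r*dt) * [p_u*0.891506 + p_m*11.737920 + p_d*42.499095] = 16.524200

Answer: Price = V(0,0) = 16.5242


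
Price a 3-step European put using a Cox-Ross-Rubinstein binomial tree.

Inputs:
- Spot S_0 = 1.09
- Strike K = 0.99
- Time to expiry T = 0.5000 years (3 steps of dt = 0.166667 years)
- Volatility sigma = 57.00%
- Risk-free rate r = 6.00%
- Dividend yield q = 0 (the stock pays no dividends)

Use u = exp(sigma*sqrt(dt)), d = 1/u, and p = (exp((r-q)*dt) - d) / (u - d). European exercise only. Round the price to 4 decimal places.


Answer: Price = V(0,0) = 0.1162

Derivation:
dt = T/N = 0.166667
u = exp(sigma*sqrt(dt)) = 1.262005; d = 1/u = 0.792390
p = (exp((r-q)*dt) - d) / (u - d) = 0.463487
Discount per step: exp(-r*dt) = 0.990050
Stock lattice S(k, i) with i counting down-moves:
  k=0: S(0,0) = 1.0900
  k=1: S(1,0) = 1.3756; S(1,1) = 0.8637
  k=2: S(2,0) = 1.7360; S(2,1) = 1.0900; S(2,2) = 0.6844
  k=3: S(3,0) = 2.1908; S(3,1) = 1.3756; S(3,2) = 0.8637; S(3,3) = 0.5423
Terminal payoffs V(N, i) = max(K - S_T, 0):
  V(3,0) = 0.000000; V(3,1) = 0.000000; V(3,2) = 0.126295; V(3,3) = 0.447695
Backward induction: V(k, i) = exp(-r*dt) * [p * V(k+1, i) + (1-p) * V(k+1, i+1)].
  V(2,0) = exp(-r*dt) * [p*0.000000 + (1-p)*0.000000] = 0.000000
  V(2,1) = exp(-r*dt) * [p*0.000000 + (1-p)*0.126295] = 0.067085
  V(2,2) = exp(-r*dt) * [p*0.126295 + (1-p)*0.447695] = 0.295758
  V(1,0) = exp(-r*dt) * [p*0.000000 + (1-p)*0.067085] = 0.035634
  V(1,1) = exp(-r*dt) * [p*0.067085 + (1-p)*0.295758] = 0.187883
  V(0,0) = exp(-r*dt) * [p*0.035634 + (1-p)*0.187883] = 0.116150


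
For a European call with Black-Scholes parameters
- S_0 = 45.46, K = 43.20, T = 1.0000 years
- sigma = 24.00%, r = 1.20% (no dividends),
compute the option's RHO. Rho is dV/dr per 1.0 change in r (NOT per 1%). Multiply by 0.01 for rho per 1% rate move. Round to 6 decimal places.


d1 = 0.3824680132; d2 = 0.1424680132
phi(d1) = 0.3708048284; exp(-qT) = 1.0000000000; exp(-rT) = 0.9880717129
N(d2) = 0.5566448283
Rho = K*T*exp(-rT)*N(d2) = 43.2000 * 1.0000 * 0.9880717129 * 0.5566448283 = 23.760216

Answer: Rho = 23.760216


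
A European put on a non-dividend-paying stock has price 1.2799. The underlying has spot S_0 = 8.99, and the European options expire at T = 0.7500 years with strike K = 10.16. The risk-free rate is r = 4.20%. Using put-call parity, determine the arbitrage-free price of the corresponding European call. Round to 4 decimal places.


Put-call parity: C - P = S_0 * exp(-qT) - K * exp(-rT).
S_0 * exp(-qT) = 8.9900 * 1.00000000 = 8.99000000
K * exp(-rT) = 10.1600 * 0.96899096 = 9.84494812
C = P + S*exp(-qT) - K*exp(-rT)
C = 1.2799 + 8.99000000 - 9.84494812 = 0.4250

Answer: Call price = 0.4250


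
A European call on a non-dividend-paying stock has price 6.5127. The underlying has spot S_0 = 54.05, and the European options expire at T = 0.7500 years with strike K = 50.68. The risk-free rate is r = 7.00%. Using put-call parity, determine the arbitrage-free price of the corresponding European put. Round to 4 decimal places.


Answer: Put price = 0.5506

Derivation:
Put-call parity: C - P = S_0 * exp(-qT) - K * exp(-rT).
S_0 * exp(-qT) = 54.0500 * 1.00000000 = 54.05000000
K * exp(-rT) = 50.6800 * 0.94885432 = 48.08793699
P = C - S*exp(-qT) + K*exp(-rT)
P = 6.5127 - 54.05000000 + 48.08793699 = 0.5506


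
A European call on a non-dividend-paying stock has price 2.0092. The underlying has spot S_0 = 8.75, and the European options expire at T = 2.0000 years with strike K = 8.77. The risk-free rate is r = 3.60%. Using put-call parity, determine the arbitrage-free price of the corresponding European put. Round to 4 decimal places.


Answer: Put price = 1.4200

Derivation:
Put-call parity: C - P = S_0 * exp(-qT) - K * exp(-rT).
S_0 * exp(-qT) = 8.7500 * 1.00000000 = 8.75000000
K * exp(-rT) = 8.7700 * 0.93053090 = 8.16075596
P = C - S*exp(-qT) + K*exp(-rT)
P = 2.0092 - 8.75000000 + 8.16075596 = 1.4200


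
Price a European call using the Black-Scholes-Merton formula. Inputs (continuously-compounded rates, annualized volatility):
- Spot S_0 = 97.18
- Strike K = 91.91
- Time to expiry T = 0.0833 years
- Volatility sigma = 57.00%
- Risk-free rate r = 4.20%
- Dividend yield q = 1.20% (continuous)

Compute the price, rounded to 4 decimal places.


d1 = (ln(S/K) + (r - q + 0.5*sigma^2) * T) / (sigma * sqrt(T)) = 0.43635853
d2 = d1 - sigma * sqrt(T) = 0.27184661
exp(-rT) = 0.99650751; exp(-qT) = 0.99900090
C = S_0 * exp(-qT) * N(d1) - K * exp(-rT) * N(d2)
N(d1) = 0.66871169; N(d2) = 0.60713002
C = 97.1800 * 0.99900090 * 0.66871169 - 91.9100 * 0.99650751 * 0.60713002 = 9.3140

Answer: Price = 9.3140


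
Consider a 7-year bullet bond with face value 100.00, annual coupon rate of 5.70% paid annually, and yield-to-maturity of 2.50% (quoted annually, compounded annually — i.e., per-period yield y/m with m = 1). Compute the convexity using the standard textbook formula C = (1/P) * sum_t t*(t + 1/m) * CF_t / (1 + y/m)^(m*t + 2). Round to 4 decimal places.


Coupon per period c = face * coupon_rate / m = 5.700000
Periods per year m = 1; per-period yield y/m = 0.025000
Number of cashflows N = 7
Cashflows (t years, CF_t, discount factor 1/(1+y/m)^(m*t), PV):
  t = 1.0000: CF_t = 5.700000, DF = 0.975610, PV = 5.560976
  t = 2.0000: CF_t = 5.700000, DF = 0.951814, PV = 5.425342
  t = 3.0000: CF_t = 5.700000, DF = 0.928599, PV = 5.293017
  t = 4.0000: CF_t = 5.700000, DF = 0.905951, PV = 5.163919
  t = 5.0000: CF_t = 5.700000, DF = 0.883854, PV = 5.037969
  t = 6.0000: CF_t = 5.700000, DF = 0.862297, PV = 4.915092
  t = 7.0000: CF_t = 105.700000, DF = 0.841265, PV = 88.921735
Price P = sum_t PV_t = 120.318050
Convexity numerator sum_t t*(t + 1/m) * CF_t / (1+y/m)^(m*t + 2):
  t = 1.0000: term = 10.586033
  t = 2.0000: term = 30.983512
  t = 3.0000: term = 60.455633
  t = 4.0000: term = 98.301843
  t = 5.0000: term = 143.856355
  t = 6.0000: term = 196.486729
  t = 7.0000: term = 4739.671319
Convexity = (1/P) * sum = 5280.341425 / 120.318050 = 43.886528

Answer: Convexity = 43.8865
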